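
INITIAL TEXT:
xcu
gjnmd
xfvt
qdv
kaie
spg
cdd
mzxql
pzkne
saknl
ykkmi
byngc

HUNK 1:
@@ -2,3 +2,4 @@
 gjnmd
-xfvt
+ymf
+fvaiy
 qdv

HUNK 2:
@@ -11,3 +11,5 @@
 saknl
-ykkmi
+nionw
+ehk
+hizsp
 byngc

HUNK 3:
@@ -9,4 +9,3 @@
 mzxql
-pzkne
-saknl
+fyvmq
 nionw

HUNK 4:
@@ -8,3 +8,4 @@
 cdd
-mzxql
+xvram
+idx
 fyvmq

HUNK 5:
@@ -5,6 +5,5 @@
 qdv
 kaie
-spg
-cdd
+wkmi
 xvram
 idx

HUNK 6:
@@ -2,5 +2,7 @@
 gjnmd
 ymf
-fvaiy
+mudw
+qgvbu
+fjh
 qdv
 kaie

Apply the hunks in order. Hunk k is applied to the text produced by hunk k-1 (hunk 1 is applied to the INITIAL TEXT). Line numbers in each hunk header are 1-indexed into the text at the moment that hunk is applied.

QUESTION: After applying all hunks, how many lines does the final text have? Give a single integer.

Hunk 1: at line 2 remove [xfvt] add [ymf,fvaiy] -> 13 lines: xcu gjnmd ymf fvaiy qdv kaie spg cdd mzxql pzkne saknl ykkmi byngc
Hunk 2: at line 11 remove [ykkmi] add [nionw,ehk,hizsp] -> 15 lines: xcu gjnmd ymf fvaiy qdv kaie spg cdd mzxql pzkne saknl nionw ehk hizsp byngc
Hunk 3: at line 9 remove [pzkne,saknl] add [fyvmq] -> 14 lines: xcu gjnmd ymf fvaiy qdv kaie spg cdd mzxql fyvmq nionw ehk hizsp byngc
Hunk 4: at line 8 remove [mzxql] add [xvram,idx] -> 15 lines: xcu gjnmd ymf fvaiy qdv kaie spg cdd xvram idx fyvmq nionw ehk hizsp byngc
Hunk 5: at line 5 remove [spg,cdd] add [wkmi] -> 14 lines: xcu gjnmd ymf fvaiy qdv kaie wkmi xvram idx fyvmq nionw ehk hizsp byngc
Hunk 6: at line 2 remove [fvaiy] add [mudw,qgvbu,fjh] -> 16 lines: xcu gjnmd ymf mudw qgvbu fjh qdv kaie wkmi xvram idx fyvmq nionw ehk hizsp byngc
Final line count: 16

Answer: 16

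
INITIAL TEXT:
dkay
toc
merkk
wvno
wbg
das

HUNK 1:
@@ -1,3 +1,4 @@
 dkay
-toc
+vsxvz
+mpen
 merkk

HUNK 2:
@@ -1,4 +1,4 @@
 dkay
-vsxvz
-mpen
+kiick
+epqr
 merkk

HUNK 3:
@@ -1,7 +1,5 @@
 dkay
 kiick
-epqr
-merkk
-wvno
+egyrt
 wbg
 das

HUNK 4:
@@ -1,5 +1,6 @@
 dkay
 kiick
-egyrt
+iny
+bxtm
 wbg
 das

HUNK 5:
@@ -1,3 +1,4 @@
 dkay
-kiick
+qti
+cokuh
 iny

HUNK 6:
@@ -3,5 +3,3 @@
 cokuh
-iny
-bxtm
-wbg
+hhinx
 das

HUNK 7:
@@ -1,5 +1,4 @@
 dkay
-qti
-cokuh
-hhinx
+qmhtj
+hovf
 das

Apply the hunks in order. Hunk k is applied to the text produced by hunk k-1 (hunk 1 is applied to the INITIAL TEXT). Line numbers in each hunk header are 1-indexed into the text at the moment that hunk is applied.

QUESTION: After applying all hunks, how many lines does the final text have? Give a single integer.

Answer: 4

Derivation:
Hunk 1: at line 1 remove [toc] add [vsxvz,mpen] -> 7 lines: dkay vsxvz mpen merkk wvno wbg das
Hunk 2: at line 1 remove [vsxvz,mpen] add [kiick,epqr] -> 7 lines: dkay kiick epqr merkk wvno wbg das
Hunk 3: at line 1 remove [epqr,merkk,wvno] add [egyrt] -> 5 lines: dkay kiick egyrt wbg das
Hunk 4: at line 1 remove [egyrt] add [iny,bxtm] -> 6 lines: dkay kiick iny bxtm wbg das
Hunk 5: at line 1 remove [kiick] add [qti,cokuh] -> 7 lines: dkay qti cokuh iny bxtm wbg das
Hunk 6: at line 3 remove [iny,bxtm,wbg] add [hhinx] -> 5 lines: dkay qti cokuh hhinx das
Hunk 7: at line 1 remove [qti,cokuh,hhinx] add [qmhtj,hovf] -> 4 lines: dkay qmhtj hovf das
Final line count: 4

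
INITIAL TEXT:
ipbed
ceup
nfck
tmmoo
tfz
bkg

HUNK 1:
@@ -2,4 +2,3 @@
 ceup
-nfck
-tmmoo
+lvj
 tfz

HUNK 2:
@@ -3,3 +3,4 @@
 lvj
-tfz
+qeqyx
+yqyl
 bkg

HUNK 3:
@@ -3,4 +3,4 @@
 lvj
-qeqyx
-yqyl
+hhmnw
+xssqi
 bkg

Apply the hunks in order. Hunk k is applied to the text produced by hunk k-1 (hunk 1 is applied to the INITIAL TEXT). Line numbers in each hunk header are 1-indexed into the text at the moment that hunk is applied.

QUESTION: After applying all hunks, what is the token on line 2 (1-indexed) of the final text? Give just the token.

Answer: ceup

Derivation:
Hunk 1: at line 2 remove [nfck,tmmoo] add [lvj] -> 5 lines: ipbed ceup lvj tfz bkg
Hunk 2: at line 3 remove [tfz] add [qeqyx,yqyl] -> 6 lines: ipbed ceup lvj qeqyx yqyl bkg
Hunk 3: at line 3 remove [qeqyx,yqyl] add [hhmnw,xssqi] -> 6 lines: ipbed ceup lvj hhmnw xssqi bkg
Final line 2: ceup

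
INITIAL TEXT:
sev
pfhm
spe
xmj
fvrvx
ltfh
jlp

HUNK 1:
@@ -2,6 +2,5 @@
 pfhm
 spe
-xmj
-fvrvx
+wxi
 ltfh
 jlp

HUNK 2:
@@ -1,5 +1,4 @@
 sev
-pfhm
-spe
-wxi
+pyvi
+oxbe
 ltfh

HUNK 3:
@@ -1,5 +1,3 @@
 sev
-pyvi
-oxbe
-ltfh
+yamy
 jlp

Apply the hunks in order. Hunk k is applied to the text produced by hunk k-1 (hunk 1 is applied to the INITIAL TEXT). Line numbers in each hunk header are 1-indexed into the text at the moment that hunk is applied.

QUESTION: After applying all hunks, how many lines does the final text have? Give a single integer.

Hunk 1: at line 2 remove [xmj,fvrvx] add [wxi] -> 6 lines: sev pfhm spe wxi ltfh jlp
Hunk 2: at line 1 remove [pfhm,spe,wxi] add [pyvi,oxbe] -> 5 lines: sev pyvi oxbe ltfh jlp
Hunk 3: at line 1 remove [pyvi,oxbe,ltfh] add [yamy] -> 3 lines: sev yamy jlp
Final line count: 3

Answer: 3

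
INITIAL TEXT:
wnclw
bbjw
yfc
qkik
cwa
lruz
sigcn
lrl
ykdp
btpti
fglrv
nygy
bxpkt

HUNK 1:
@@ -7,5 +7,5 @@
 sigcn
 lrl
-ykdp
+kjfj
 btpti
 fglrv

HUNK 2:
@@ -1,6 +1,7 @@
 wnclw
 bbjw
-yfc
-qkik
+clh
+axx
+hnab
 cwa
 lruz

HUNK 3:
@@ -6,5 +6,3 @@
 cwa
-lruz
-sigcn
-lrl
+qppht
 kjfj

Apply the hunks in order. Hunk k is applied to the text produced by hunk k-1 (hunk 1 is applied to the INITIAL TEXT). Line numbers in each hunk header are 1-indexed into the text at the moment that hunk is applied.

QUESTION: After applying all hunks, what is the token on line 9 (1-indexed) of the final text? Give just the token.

Answer: btpti

Derivation:
Hunk 1: at line 7 remove [ykdp] add [kjfj] -> 13 lines: wnclw bbjw yfc qkik cwa lruz sigcn lrl kjfj btpti fglrv nygy bxpkt
Hunk 2: at line 1 remove [yfc,qkik] add [clh,axx,hnab] -> 14 lines: wnclw bbjw clh axx hnab cwa lruz sigcn lrl kjfj btpti fglrv nygy bxpkt
Hunk 3: at line 6 remove [lruz,sigcn,lrl] add [qppht] -> 12 lines: wnclw bbjw clh axx hnab cwa qppht kjfj btpti fglrv nygy bxpkt
Final line 9: btpti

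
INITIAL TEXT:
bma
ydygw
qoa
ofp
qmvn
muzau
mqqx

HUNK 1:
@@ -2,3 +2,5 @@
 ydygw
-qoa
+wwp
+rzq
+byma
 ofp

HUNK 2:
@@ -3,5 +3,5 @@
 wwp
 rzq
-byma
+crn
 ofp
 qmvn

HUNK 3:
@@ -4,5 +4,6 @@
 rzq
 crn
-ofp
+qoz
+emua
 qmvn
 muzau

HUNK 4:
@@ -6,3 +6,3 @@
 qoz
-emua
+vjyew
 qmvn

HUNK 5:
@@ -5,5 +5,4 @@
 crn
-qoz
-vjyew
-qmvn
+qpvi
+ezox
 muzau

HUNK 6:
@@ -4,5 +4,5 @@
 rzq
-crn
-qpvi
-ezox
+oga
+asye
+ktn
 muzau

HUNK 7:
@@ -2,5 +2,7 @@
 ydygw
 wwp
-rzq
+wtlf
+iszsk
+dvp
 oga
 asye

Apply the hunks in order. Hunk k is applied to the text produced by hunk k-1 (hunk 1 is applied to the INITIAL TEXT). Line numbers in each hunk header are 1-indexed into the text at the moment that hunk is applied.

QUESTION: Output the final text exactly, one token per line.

Answer: bma
ydygw
wwp
wtlf
iszsk
dvp
oga
asye
ktn
muzau
mqqx

Derivation:
Hunk 1: at line 2 remove [qoa] add [wwp,rzq,byma] -> 9 lines: bma ydygw wwp rzq byma ofp qmvn muzau mqqx
Hunk 2: at line 3 remove [byma] add [crn] -> 9 lines: bma ydygw wwp rzq crn ofp qmvn muzau mqqx
Hunk 3: at line 4 remove [ofp] add [qoz,emua] -> 10 lines: bma ydygw wwp rzq crn qoz emua qmvn muzau mqqx
Hunk 4: at line 6 remove [emua] add [vjyew] -> 10 lines: bma ydygw wwp rzq crn qoz vjyew qmvn muzau mqqx
Hunk 5: at line 5 remove [qoz,vjyew,qmvn] add [qpvi,ezox] -> 9 lines: bma ydygw wwp rzq crn qpvi ezox muzau mqqx
Hunk 6: at line 4 remove [crn,qpvi,ezox] add [oga,asye,ktn] -> 9 lines: bma ydygw wwp rzq oga asye ktn muzau mqqx
Hunk 7: at line 2 remove [rzq] add [wtlf,iszsk,dvp] -> 11 lines: bma ydygw wwp wtlf iszsk dvp oga asye ktn muzau mqqx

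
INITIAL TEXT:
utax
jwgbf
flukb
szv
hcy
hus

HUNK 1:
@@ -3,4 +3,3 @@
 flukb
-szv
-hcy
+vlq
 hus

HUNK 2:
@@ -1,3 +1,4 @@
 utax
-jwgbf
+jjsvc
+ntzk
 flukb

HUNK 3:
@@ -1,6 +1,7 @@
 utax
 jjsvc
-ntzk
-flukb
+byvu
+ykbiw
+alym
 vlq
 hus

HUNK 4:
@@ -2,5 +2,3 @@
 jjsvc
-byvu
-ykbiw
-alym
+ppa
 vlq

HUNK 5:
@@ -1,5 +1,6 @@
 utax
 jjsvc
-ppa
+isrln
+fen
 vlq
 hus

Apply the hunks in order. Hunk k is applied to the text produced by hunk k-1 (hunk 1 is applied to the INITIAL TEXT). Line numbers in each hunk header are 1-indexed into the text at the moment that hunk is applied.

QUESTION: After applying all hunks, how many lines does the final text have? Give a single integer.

Hunk 1: at line 3 remove [szv,hcy] add [vlq] -> 5 lines: utax jwgbf flukb vlq hus
Hunk 2: at line 1 remove [jwgbf] add [jjsvc,ntzk] -> 6 lines: utax jjsvc ntzk flukb vlq hus
Hunk 3: at line 1 remove [ntzk,flukb] add [byvu,ykbiw,alym] -> 7 lines: utax jjsvc byvu ykbiw alym vlq hus
Hunk 4: at line 2 remove [byvu,ykbiw,alym] add [ppa] -> 5 lines: utax jjsvc ppa vlq hus
Hunk 5: at line 1 remove [ppa] add [isrln,fen] -> 6 lines: utax jjsvc isrln fen vlq hus
Final line count: 6

Answer: 6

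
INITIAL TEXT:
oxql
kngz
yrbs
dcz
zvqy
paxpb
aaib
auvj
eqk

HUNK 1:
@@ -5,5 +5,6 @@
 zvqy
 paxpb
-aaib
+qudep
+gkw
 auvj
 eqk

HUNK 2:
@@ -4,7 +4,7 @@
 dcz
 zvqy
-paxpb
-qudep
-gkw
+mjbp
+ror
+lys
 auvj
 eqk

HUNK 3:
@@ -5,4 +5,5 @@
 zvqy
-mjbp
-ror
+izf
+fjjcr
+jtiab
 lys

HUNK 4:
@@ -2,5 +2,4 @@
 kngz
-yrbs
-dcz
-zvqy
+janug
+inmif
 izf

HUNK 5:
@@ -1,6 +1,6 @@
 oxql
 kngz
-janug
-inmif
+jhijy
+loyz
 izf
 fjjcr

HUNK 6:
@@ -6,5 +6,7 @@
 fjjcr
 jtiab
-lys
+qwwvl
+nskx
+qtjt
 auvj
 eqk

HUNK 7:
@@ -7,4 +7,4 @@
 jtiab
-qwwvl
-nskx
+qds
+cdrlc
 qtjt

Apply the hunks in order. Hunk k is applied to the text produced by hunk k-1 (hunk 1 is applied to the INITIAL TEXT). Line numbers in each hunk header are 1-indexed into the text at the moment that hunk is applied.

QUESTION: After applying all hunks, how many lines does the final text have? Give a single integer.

Answer: 12

Derivation:
Hunk 1: at line 5 remove [aaib] add [qudep,gkw] -> 10 lines: oxql kngz yrbs dcz zvqy paxpb qudep gkw auvj eqk
Hunk 2: at line 4 remove [paxpb,qudep,gkw] add [mjbp,ror,lys] -> 10 lines: oxql kngz yrbs dcz zvqy mjbp ror lys auvj eqk
Hunk 3: at line 5 remove [mjbp,ror] add [izf,fjjcr,jtiab] -> 11 lines: oxql kngz yrbs dcz zvqy izf fjjcr jtiab lys auvj eqk
Hunk 4: at line 2 remove [yrbs,dcz,zvqy] add [janug,inmif] -> 10 lines: oxql kngz janug inmif izf fjjcr jtiab lys auvj eqk
Hunk 5: at line 1 remove [janug,inmif] add [jhijy,loyz] -> 10 lines: oxql kngz jhijy loyz izf fjjcr jtiab lys auvj eqk
Hunk 6: at line 6 remove [lys] add [qwwvl,nskx,qtjt] -> 12 lines: oxql kngz jhijy loyz izf fjjcr jtiab qwwvl nskx qtjt auvj eqk
Hunk 7: at line 7 remove [qwwvl,nskx] add [qds,cdrlc] -> 12 lines: oxql kngz jhijy loyz izf fjjcr jtiab qds cdrlc qtjt auvj eqk
Final line count: 12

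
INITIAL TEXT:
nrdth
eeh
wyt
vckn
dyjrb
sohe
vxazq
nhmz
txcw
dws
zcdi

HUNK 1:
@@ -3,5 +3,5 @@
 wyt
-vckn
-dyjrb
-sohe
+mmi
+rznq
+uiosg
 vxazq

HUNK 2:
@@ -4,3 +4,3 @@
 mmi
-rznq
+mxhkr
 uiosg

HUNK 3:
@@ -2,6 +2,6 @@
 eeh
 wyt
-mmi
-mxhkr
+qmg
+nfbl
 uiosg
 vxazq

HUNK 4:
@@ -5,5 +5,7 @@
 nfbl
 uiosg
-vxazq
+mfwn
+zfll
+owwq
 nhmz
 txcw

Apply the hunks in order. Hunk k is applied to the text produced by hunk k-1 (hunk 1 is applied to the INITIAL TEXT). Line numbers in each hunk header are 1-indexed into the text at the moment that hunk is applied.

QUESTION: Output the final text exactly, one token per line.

Answer: nrdth
eeh
wyt
qmg
nfbl
uiosg
mfwn
zfll
owwq
nhmz
txcw
dws
zcdi

Derivation:
Hunk 1: at line 3 remove [vckn,dyjrb,sohe] add [mmi,rznq,uiosg] -> 11 lines: nrdth eeh wyt mmi rznq uiosg vxazq nhmz txcw dws zcdi
Hunk 2: at line 4 remove [rznq] add [mxhkr] -> 11 lines: nrdth eeh wyt mmi mxhkr uiosg vxazq nhmz txcw dws zcdi
Hunk 3: at line 2 remove [mmi,mxhkr] add [qmg,nfbl] -> 11 lines: nrdth eeh wyt qmg nfbl uiosg vxazq nhmz txcw dws zcdi
Hunk 4: at line 5 remove [vxazq] add [mfwn,zfll,owwq] -> 13 lines: nrdth eeh wyt qmg nfbl uiosg mfwn zfll owwq nhmz txcw dws zcdi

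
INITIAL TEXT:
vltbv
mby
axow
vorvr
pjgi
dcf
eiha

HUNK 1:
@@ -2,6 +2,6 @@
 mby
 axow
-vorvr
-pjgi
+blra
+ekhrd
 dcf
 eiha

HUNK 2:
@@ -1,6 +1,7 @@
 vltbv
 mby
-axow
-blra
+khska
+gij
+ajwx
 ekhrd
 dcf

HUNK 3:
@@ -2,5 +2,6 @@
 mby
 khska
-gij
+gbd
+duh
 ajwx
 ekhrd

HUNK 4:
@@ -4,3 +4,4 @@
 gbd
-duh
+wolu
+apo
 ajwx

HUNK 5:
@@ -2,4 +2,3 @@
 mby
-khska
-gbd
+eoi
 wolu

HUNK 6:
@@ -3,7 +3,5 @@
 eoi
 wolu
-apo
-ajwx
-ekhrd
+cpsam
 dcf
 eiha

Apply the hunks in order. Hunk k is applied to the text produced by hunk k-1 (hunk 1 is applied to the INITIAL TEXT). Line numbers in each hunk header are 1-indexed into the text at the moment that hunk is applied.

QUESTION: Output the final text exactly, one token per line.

Hunk 1: at line 2 remove [vorvr,pjgi] add [blra,ekhrd] -> 7 lines: vltbv mby axow blra ekhrd dcf eiha
Hunk 2: at line 1 remove [axow,blra] add [khska,gij,ajwx] -> 8 lines: vltbv mby khska gij ajwx ekhrd dcf eiha
Hunk 3: at line 2 remove [gij] add [gbd,duh] -> 9 lines: vltbv mby khska gbd duh ajwx ekhrd dcf eiha
Hunk 4: at line 4 remove [duh] add [wolu,apo] -> 10 lines: vltbv mby khska gbd wolu apo ajwx ekhrd dcf eiha
Hunk 5: at line 2 remove [khska,gbd] add [eoi] -> 9 lines: vltbv mby eoi wolu apo ajwx ekhrd dcf eiha
Hunk 6: at line 3 remove [apo,ajwx,ekhrd] add [cpsam] -> 7 lines: vltbv mby eoi wolu cpsam dcf eiha

Answer: vltbv
mby
eoi
wolu
cpsam
dcf
eiha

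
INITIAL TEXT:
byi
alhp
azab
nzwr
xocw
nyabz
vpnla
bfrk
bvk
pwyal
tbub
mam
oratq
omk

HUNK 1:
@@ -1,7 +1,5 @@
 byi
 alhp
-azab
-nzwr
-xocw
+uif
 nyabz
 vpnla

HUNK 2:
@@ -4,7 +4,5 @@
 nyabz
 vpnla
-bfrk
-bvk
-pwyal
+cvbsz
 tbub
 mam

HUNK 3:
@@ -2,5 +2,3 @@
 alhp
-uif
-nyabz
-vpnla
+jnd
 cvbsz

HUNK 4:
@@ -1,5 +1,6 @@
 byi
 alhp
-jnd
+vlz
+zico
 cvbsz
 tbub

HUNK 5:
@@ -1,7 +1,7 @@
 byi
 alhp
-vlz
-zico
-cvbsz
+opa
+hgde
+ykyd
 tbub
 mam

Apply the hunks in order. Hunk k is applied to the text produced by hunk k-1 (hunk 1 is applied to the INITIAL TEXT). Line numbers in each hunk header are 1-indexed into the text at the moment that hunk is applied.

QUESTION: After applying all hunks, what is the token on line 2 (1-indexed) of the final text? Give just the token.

Answer: alhp

Derivation:
Hunk 1: at line 1 remove [azab,nzwr,xocw] add [uif] -> 12 lines: byi alhp uif nyabz vpnla bfrk bvk pwyal tbub mam oratq omk
Hunk 2: at line 4 remove [bfrk,bvk,pwyal] add [cvbsz] -> 10 lines: byi alhp uif nyabz vpnla cvbsz tbub mam oratq omk
Hunk 3: at line 2 remove [uif,nyabz,vpnla] add [jnd] -> 8 lines: byi alhp jnd cvbsz tbub mam oratq omk
Hunk 4: at line 1 remove [jnd] add [vlz,zico] -> 9 lines: byi alhp vlz zico cvbsz tbub mam oratq omk
Hunk 5: at line 1 remove [vlz,zico,cvbsz] add [opa,hgde,ykyd] -> 9 lines: byi alhp opa hgde ykyd tbub mam oratq omk
Final line 2: alhp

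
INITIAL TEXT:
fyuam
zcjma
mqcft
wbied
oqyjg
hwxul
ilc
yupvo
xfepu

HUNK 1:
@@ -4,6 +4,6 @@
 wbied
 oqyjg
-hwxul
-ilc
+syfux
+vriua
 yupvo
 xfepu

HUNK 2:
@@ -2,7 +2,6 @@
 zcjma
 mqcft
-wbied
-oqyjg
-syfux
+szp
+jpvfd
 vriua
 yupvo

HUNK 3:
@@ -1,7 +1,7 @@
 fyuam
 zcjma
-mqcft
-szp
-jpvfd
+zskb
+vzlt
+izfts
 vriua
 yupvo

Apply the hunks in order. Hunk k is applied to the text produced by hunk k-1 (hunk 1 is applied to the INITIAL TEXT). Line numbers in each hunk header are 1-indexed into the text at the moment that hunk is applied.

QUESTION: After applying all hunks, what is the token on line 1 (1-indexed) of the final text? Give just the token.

Answer: fyuam

Derivation:
Hunk 1: at line 4 remove [hwxul,ilc] add [syfux,vriua] -> 9 lines: fyuam zcjma mqcft wbied oqyjg syfux vriua yupvo xfepu
Hunk 2: at line 2 remove [wbied,oqyjg,syfux] add [szp,jpvfd] -> 8 lines: fyuam zcjma mqcft szp jpvfd vriua yupvo xfepu
Hunk 3: at line 1 remove [mqcft,szp,jpvfd] add [zskb,vzlt,izfts] -> 8 lines: fyuam zcjma zskb vzlt izfts vriua yupvo xfepu
Final line 1: fyuam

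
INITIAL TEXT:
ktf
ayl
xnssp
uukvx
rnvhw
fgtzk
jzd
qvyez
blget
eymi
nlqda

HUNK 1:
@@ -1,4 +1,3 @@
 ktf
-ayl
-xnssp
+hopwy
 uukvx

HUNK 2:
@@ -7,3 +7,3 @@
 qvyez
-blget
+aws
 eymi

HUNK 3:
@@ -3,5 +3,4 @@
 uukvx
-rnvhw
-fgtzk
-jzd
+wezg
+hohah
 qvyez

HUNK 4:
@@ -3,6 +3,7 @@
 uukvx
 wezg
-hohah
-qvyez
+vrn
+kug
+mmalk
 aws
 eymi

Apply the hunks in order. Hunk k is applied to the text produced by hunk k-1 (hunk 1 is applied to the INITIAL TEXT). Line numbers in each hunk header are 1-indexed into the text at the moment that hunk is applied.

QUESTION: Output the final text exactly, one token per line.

Hunk 1: at line 1 remove [ayl,xnssp] add [hopwy] -> 10 lines: ktf hopwy uukvx rnvhw fgtzk jzd qvyez blget eymi nlqda
Hunk 2: at line 7 remove [blget] add [aws] -> 10 lines: ktf hopwy uukvx rnvhw fgtzk jzd qvyez aws eymi nlqda
Hunk 3: at line 3 remove [rnvhw,fgtzk,jzd] add [wezg,hohah] -> 9 lines: ktf hopwy uukvx wezg hohah qvyez aws eymi nlqda
Hunk 4: at line 3 remove [hohah,qvyez] add [vrn,kug,mmalk] -> 10 lines: ktf hopwy uukvx wezg vrn kug mmalk aws eymi nlqda

Answer: ktf
hopwy
uukvx
wezg
vrn
kug
mmalk
aws
eymi
nlqda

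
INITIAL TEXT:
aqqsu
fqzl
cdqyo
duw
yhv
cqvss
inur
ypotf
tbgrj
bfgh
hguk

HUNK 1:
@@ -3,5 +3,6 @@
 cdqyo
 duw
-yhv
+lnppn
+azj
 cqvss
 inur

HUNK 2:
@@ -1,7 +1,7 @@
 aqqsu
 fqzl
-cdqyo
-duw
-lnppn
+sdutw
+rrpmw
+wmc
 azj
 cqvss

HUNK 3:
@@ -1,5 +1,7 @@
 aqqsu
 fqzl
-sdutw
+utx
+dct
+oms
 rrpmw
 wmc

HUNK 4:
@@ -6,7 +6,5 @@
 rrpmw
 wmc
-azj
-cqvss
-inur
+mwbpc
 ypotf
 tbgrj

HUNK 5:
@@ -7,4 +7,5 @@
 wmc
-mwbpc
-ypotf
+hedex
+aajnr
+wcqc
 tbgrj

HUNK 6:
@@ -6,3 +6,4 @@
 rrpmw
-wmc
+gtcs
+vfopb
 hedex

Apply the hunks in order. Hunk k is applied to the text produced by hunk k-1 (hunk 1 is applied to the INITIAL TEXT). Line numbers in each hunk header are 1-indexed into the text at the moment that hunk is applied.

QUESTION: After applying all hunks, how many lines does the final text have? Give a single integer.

Answer: 14

Derivation:
Hunk 1: at line 3 remove [yhv] add [lnppn,azj] -> 12 lines: aqqsu fqzl cdqyo duw lnppn azj cqvss inur ypotf tbgrj bfgh hguk
Hunk 2: at line 1 remove [cdqyo,duw,lnppn] add [sdutw,rrpmw,wmc] -> 12 lines: aqqsu fqzl sdutw rrpmw wmc azj cqvss inur ypotf tbgrj bfgh hguk
Hunk 3: at line 1 remove [sdutw] add [utx,dct,oms] -> 14 lines: aqqsu fqzl utx dct oms rrpmw wmc azj cqvss inur ypotf tbgrj bfgh hguk
Hunk 4: at line 6 remove [azj,cqvss,inur] add [mwbpc] -> 12 lines: aqqsu fqzl utx dct oms rrpmw wmc mwbpc ypotf tbgrj bfgh hguk
Hunk 5: at line 7 remove [mwbpc,ypotf] add [hedex,aajnr,wcqc] -> 13 lines: aqqsu fqzl utx dct oms rrpmw wmc hedex aajnr wcqc tbgrj bfgh hguk
Hunk 6: at line 6 remove [wmc] add [gtcs,vfopb] -> 14 lines: aqqsu fqzl utx dct oms rrpmw gtcs vfopb hedex aajnr wcqc tbgrj bfgh hguk
Final line count: 14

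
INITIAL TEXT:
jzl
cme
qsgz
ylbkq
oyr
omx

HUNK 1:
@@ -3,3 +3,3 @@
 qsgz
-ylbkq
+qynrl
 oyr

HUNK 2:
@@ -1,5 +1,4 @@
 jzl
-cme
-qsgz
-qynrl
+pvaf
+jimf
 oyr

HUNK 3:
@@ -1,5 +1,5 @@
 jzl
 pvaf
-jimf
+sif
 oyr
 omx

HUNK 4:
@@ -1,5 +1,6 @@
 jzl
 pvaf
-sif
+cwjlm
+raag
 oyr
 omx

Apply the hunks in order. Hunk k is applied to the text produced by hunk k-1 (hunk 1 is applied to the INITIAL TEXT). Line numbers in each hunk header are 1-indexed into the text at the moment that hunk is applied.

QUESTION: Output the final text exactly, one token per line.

Answer: jzl
pvaf
cwjlm
raag
oyr
omx

Derivation:
Hunk 1: at line 3 remove [ylbkq] add [qynrl] -> 6 lines: jzl cme qsgz qynrl oyr omx
Hunk 2: at line 1 remove [cme,qsgz,qynrl] add [pvaf,jimf] -> 5 lines: jzl pvaf jimf oyr omx
Hunk 3: at line 1 remove [jimf] add [sif] -> 5 lines: jzl pvaf sif oyr omx
Hunk 4: at line 1 remove [sif] add [cwjlm,raag] -> 6 lines: jzl pvaf cwjlm raag oyr omx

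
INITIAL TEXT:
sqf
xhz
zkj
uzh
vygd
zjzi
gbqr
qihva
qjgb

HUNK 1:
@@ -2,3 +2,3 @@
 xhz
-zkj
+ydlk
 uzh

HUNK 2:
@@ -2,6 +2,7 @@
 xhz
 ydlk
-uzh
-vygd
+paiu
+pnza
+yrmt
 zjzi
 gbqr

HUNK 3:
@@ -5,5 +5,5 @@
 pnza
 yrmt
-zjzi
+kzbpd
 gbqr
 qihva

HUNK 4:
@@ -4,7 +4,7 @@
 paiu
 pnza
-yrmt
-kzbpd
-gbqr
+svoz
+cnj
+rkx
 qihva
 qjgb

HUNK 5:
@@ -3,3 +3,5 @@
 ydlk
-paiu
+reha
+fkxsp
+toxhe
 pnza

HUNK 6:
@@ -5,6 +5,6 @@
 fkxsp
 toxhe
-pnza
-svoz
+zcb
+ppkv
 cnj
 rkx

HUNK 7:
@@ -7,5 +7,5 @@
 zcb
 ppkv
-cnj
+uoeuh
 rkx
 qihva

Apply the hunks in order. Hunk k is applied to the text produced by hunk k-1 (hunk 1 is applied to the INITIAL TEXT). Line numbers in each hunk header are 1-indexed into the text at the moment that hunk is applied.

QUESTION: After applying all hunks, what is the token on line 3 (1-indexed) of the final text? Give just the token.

Hunk 1: at line 2 remove [zkj] add [ydlk] -> 9 lines: sqf xhz ydlk uzh vygd zjzi gbqr qihva qjgb
Hunk 2: at line 2 remove [uzh,vygd] add [paiu,pnza,yrmt] -> 10 lines: sqf xhz ydlk paiu pnza yrmt zjzi gbqr qihva qjgb
Hunk 3: at line 5 remove [zjzi] add [kzbpd] -> 10 lines: sqf xhz ydlk paiu pnza yrmt kzbpd gbqr qihva qjgb
Hunk 4: at line 4 remove [yrmt,kzbpd,gbqr] add [svoz,cnj,rkx] -> 10 lines: sqf xhz ydlk paiu pnza svoz cnj rkx qihva qjgb
Hunk 5: at line 3 remove [paiu] add [reha,fkxsp,toxhe] -> 12 lines: sqf xhz ydlk reha fkxsp toxhe pnza svoz cnj rkx qihva qjgb
Hunk 6: at line 5 remove [pnza,svoz] add [zcb,ppkv] -> 12 lines: sqf xhz ydlk reha fkxsp toxhe zcb ppkv cnj rkx qihva qjgb
Hunk 7: at line 7 remove [cnj] add [uoeuh] -> 12 lines: sqf xhz ydlk reha fkxsp toxhe zcb ppkv uoeuh rkx qihva qjgb
Final line 3: ydlk

Answer: ydlk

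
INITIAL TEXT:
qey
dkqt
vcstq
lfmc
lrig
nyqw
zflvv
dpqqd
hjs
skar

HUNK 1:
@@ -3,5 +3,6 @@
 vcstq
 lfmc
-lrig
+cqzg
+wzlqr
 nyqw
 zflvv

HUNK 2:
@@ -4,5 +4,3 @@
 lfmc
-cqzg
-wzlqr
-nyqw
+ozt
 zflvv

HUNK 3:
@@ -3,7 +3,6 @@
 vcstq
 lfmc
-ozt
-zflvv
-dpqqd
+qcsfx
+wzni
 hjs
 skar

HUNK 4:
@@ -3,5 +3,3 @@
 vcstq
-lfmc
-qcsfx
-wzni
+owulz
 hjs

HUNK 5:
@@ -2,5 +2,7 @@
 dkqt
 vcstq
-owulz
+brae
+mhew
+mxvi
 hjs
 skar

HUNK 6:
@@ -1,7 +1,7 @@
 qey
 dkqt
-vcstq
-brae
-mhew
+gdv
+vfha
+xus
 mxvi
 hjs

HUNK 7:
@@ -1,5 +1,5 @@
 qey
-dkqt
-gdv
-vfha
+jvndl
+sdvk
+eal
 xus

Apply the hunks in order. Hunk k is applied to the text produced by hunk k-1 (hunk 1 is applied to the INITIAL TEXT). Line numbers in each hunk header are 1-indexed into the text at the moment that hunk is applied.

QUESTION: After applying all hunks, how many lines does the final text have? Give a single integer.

Hunk 1: at line 3 remove [lrig] add [cqzg,wzlqr] -> 11 lines: qey dkqt vcstq lfmc cqzg wzlqr nyqw zflvv dpqqd hjs skar
Hunk 2: at line 4 remove [cqzg,wzlqr,nyqw] add [ozt] -> 9 lines: qey dkqt vcstq lfmc ozt zflvv dpqqd hjs skar
Hunk 3: at line 3 remove [ozt,zflvv,dpqqd] add [qcsfx,wzni] -> 8 lines: qey dkqt vcstq lfmc qcsfx wzni hjs skar
Hunk 4: at line 3 remove [lfmc,qcsfx,wzni] add [owulz] -> 6 lines: qey dkqt vcstq owulz hjs skar
Hunk 5: at line 2 remove [owulz] add [brae,mhew,mxvi] -> 8 lines: qey dkqt vcstq brae mhew mxvi hjs skar
Hunk 6: at line 1 remove [vcstq,brae,mhew] add [gdv,vfha,xus] -> 8 lines: qey dkqt gdv vfha xus mxvi hjs skar
Hunk 7: at line 1 remove [dkqt,gdv,vfha] add [jvndl,sdvk,eal] -> 8 lines: qey jvndl sdvk eal xus mxvi hjs skar
Final line count: 8

Answer: 8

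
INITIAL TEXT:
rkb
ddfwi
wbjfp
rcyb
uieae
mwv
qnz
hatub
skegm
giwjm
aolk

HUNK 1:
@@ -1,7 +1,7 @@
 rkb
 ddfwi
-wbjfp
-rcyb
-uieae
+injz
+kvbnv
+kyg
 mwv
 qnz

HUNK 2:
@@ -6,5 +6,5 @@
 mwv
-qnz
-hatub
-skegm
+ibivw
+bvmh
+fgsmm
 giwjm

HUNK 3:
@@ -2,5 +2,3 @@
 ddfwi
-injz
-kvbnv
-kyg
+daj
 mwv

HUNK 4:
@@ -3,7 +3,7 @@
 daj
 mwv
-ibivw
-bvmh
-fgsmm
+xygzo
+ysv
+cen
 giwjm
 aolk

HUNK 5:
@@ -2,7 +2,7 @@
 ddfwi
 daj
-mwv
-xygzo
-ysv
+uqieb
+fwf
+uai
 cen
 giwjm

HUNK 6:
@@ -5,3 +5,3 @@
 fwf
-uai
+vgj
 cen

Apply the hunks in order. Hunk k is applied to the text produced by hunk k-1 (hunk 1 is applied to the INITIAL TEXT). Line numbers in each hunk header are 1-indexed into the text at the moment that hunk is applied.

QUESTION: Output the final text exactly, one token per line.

Hunk 1: at line 1 remove [wbjfp,rcyb,uieae] add [injz,kvbnv,kyg] -> 11 lines: rkb ddfwi injz kvbnv kyg mwv qnz hatub skegm giwjm aolk
Hunk 2: at line 6 remove [qnz,hatub,skegm] add [ibivw,bvmh,fgsmm] -> 11 lines: rkb ddfwi injz kvbnv kyg mwv ibivw bvmh fgsmm giwjm aolk
Hunk 3: at line 2 remove [injz,kvbnv,kyg] add [daj] -> 9 lines: rkb ddfwi daj mwv ibivw bvmh fgsmm giwjm aolk
Hunk 4: at line 3 remove [ibivw,bvmh,fgsmm] add [xygzo,ysv,cen] -> 9 lines: rkb ddfwi daj mwv xygzo ysv cen giwjm aolk
Hunk 5: at line 2 remove [mwv,xygzo,ysv] add [uqieb,fwf,uai] -> 9 lines: rkb ddfwi daj uqieb fwf uai cen giwjm aolk
Hunk 6: at line 5 remove [uai] add [vgj] -> 9 lines: rkb ddfwi daj uqieb fwf vgj cen giwjm aolk

Answer: rkb
ddfwi
daj
uqieb
fwf
vgj
cen
giwjm
aolk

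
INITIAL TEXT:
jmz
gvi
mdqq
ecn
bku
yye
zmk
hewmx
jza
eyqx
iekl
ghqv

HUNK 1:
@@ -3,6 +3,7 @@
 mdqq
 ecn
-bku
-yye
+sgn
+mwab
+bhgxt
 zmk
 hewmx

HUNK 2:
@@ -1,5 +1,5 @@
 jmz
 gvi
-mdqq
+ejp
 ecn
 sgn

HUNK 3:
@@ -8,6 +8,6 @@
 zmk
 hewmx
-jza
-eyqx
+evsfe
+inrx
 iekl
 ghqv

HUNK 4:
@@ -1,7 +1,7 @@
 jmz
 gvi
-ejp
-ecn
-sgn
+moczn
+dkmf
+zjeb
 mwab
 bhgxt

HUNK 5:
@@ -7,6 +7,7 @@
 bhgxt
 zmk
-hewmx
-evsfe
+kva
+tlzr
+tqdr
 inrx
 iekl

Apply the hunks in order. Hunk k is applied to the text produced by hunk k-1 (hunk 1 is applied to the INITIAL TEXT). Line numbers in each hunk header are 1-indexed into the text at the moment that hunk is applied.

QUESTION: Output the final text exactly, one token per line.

Hunk 1: at line 3 remove [bku,yye] add [sgn,mwab,bhgxt] -> 13 lines: jmz gvi mdqq ecn sgn mwab bhgxt zmk hewmx jza eyqx iekl ghqv
Hunk 2: at line 1 remove [mdqq] add [ejp] -> 13 lines: jmz gvi ejp ecn sgn mwab bhgxt zmk hewmx jza eyqx iekl ghqv
Hunk 3: at line 8 remove [jza,eyqx] add [evsfe,inrx] -> 13 lines: jmz gvi ejp ecn sgn mwab bhgxt zmk hewmx evsfe inrx iekl ghqv
Hunk 4: at line 1 remove [ejp,ecn,sgn] add [moczn,dkmf,zjeb] -> 13 lines: jmz gvi moczn dkmf zjeb mwab bhgxt zmk hewmx evsfe inrx iekl ghqv
Hunk 5: at line 7 remove [hewmx,evsfe] add [kva,tlzr,tqdr] -> 14 lines: jmz gvi moczn dkmf zjeb mwab bhgxt zmk kva tlzr tqdr inrx iekl ghqv

Answer: jmz
gvi
moczn
dkmf
zjeb
mwab
bhgxt
zmk
kva
tlzr
tqdr
inrx
iekl
ghqv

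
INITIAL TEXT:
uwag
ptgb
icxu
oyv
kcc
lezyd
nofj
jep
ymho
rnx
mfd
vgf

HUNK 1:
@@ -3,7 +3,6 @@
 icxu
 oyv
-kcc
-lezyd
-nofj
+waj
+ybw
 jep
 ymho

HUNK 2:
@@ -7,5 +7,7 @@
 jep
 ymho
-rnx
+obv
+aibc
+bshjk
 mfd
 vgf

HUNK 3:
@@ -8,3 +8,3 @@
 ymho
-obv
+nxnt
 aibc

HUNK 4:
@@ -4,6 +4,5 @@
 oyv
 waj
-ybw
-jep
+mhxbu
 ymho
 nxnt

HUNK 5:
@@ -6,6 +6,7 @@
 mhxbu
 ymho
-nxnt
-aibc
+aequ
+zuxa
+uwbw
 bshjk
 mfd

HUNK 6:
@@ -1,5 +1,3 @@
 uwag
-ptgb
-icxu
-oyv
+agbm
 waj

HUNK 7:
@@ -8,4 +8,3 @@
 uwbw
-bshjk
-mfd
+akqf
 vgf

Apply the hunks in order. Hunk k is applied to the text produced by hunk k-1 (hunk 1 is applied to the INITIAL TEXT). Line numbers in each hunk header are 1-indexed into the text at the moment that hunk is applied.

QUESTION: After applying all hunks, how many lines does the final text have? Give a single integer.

Answer: 10

Derivation:
Hunk 1: at line 3 remove [kcc,lezyd,nofj] add [waj,ybw] -> 11 lines: uwag ptgb icxu oyv waj ybw jep ymho rnx mfd vgf
Hunk 2: at line 7 remove [rnx] add [obv,aibc,bshjk] -> 13 lines: uwag ptgb icxu oyv waj ybw jep ymho obv aibc bshjk mfd vgf
Hunk 3: at line 8 remove [obv] add [nxnt] -> 13 lines: uwag ptgb icxu oyv waj ybw jep ymho nxnt aibc bshjk mfd vgf
Hunk 4: at line 4 remove [ybw,jep] add [mhxbu] -> 12 lines: uwag ptgb icxu oyv waj mhxbu ymho nxnt aibc bshjk mfd vgf
Hunk 5: at line 6 remove [nxnt,aibc] add [aequ,zuxa,uwbw] -> 13 lines: uwag ptgb icxu oyv waj mhxbu ymho aequ zuxa uwbw bshjk mfd vgf
Hunk 6: at line 1 remove [ptgb,icxu,oyv] add [agbm] -> 11 lines: uwag agbm waj mhxbu ymho aequ zuxa uwbw bshjk mfd vgf
Hunk 7: at line 8 remove [bshjk,mfd] add [akqf] -> 10 lines: uwag agbm waj mhxbu ymho aequ zuxa uwbw akqf vgf
Final line count: 10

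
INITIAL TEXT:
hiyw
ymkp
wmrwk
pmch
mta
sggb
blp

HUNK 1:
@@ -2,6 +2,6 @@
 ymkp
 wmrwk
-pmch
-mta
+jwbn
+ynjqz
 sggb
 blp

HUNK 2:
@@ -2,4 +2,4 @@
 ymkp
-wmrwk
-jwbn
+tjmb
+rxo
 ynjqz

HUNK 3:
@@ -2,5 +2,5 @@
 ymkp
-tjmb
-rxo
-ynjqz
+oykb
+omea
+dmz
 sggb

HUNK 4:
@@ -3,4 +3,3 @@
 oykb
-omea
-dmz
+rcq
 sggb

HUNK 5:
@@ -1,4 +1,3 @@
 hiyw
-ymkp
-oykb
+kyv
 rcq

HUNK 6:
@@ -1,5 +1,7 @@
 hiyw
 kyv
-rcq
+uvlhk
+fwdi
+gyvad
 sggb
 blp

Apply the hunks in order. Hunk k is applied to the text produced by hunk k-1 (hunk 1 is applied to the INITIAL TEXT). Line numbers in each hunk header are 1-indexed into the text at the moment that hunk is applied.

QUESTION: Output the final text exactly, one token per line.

Hunk 1: at line 2 remove [pmch,mta] add [jwbn,ynjqz] -> 7 lines: hiyw ymkp wmrwk jwbn ynjqz sggb blp
Hunk 2: at line 2 remove [wmrwk,jwbn] add [tjmb,rxo] -> 7 lines: hiyw ymkp tjmb rxo ynjqz sggb blp
Hunk 3: at line 2 remove [tjmb,rxo,ynjqz] add [oykb,omea,dmz] -> 7 lines: hiyw ymkp oykb omea dmz sggb blp
Hunk 4: at line 3 remove [omea,dmz] add [rcq] -> 6 lines: hiyw ymkp oykb rcq sggb blp
Hunk 5: at line 1 remove [ymkp,oykb] add [kyv] -> 5 lines: hiyw kyv rcq sggb blp
Hunk 6: at line 1 remove [rcq] add [uvlhk,fwdi,gyvad] -> 7 lines: hiyw kyv uvlhk fwdi gyvad sggb blp

Answer: hiyw
kyv
uvlhk
fwdi
gyvad
sggb
blp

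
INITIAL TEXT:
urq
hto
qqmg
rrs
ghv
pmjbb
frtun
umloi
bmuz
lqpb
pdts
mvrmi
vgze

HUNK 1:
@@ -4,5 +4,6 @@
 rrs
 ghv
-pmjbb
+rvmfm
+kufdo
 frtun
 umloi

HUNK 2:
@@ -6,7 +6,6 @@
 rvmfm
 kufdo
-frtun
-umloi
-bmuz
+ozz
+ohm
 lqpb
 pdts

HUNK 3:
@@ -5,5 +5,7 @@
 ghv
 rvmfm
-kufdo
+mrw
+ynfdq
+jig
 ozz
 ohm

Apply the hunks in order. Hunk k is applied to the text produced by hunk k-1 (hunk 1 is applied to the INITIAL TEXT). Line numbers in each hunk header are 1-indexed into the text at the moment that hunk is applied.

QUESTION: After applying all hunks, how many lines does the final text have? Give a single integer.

Answer: 15

Derivation:
Hunk 1: at line 4 remove [pmjbb] add [rvmfm,kufdo] -> 14 lines: urq hto qqmg rrs ghv rvmfm kufdo frtun umloi bmuz lqpb pdts mvrmi vgze
Hunk 2: at line 6 remove [frtun,umloi,bmuz] add [ozz,ohm] -> 13 lines: urq hto qqmg rrs ghv rvmfm kufdo ozz ohm lqpb pdts mvrmi vgze
Hunk 3: at line 5 remove [kufdo] add [mrw,ynfdq,jig] -> 15 lines: urq hto qqmg rrs ghv rvmfm mrw ynfdq jig ozz ohm lqpb pdts mvrmi vgze
Final line count: 15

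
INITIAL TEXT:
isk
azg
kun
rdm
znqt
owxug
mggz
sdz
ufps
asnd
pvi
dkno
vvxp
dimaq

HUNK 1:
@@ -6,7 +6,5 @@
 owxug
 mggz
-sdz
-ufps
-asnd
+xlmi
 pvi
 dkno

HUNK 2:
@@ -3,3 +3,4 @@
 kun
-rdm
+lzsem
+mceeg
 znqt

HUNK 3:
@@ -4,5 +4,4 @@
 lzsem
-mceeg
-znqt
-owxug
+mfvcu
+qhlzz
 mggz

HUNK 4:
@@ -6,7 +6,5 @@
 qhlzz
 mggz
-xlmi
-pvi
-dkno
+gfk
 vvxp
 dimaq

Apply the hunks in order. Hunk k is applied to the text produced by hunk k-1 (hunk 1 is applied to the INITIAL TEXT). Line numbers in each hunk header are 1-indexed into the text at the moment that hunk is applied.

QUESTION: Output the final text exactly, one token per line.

Hunk 1: at line 6 remove [sdz,ufps,asnd] add [xlmi] -> 12 lines: isk azg kun rdm znqt owxug mggz xlmi pvi dkno vvxp dimaq
Hunk 2: at line 3 remove [rdm] add [lzsem,mceeg] -> 13 lines: isk azg kun lzsem mceeg znqt owxug mggz xlmi pvi dkno vvxp dimaq
Hunk 3: at line 4 remove [mceeg,znqt,owxug] add [mfvcu,qhlzz] -> 12 lines: isk azg kun lzsem mfvcu qhlzz mggz xlmi pvi dkno vvxp dimaq
Hunk 4: at line 6 remove [xlmi,pvi,dkno] add [gfk] -> 10 lines: isk azg kun lzsem mfvcu qhlzz mggz gfk vvxp dimaq

Answer: isk
azg
kun
lzsem
mfvcu
qhlzz
mggz
gfk
vvxp
dimaq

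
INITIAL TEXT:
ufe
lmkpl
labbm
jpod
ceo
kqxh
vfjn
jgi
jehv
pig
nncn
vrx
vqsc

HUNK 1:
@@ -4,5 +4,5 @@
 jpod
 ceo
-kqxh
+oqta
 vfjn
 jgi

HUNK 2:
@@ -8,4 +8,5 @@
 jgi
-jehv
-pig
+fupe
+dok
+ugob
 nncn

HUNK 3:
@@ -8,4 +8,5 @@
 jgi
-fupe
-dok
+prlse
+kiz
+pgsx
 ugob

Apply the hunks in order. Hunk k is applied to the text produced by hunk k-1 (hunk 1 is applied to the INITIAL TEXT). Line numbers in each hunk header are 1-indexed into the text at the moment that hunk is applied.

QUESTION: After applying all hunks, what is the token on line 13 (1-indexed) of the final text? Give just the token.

Answer: nncn

Derivation:
Hunk 1: at line 4 remove [kqxh] add [oqta] -> 13 lines: ufe lmkpl labbm jpod ceo oqta vfjn jgi jehv pig nncn vrx vqsc
Hunk 2: at line 8 remove [jehv,pig] add [fupe,dok,ugob] -> 14 lines: ufe lmkpl labbm jpod ceo oqta vfjn jgi fupe dok ugob nncn vrx vqsc
Hunk 3: at line 8 remove [fupe,dok] add [prlse,kiz,pgsx] -> 15 lines: ufe lmkpl labbm jpod ceo oqta vfjn jgi prlse kiz pgsx ugob nncn vrx vqsc
Final line 13: nncn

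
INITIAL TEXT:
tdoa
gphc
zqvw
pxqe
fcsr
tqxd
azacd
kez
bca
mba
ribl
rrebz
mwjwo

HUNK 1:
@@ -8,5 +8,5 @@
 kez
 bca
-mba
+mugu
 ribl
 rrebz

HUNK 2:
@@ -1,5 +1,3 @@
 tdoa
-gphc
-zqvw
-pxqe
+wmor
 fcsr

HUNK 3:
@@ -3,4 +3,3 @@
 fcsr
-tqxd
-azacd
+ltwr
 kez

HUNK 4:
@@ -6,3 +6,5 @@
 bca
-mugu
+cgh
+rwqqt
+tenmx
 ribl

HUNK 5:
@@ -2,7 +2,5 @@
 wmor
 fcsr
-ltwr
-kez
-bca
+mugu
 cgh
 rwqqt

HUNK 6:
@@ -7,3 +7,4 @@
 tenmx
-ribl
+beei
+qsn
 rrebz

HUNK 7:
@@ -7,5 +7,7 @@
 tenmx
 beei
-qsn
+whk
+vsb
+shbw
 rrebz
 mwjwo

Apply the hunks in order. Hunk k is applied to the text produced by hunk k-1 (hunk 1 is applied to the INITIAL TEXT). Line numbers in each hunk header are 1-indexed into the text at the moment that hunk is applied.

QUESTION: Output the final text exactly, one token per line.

Hunk 1: at line 8 remove [mba] add [mugu] -> 13 lines: tdoa gphc zqvw pxqe fcsr tqxd azacd kez bca mugu ribl rrebz mwjwo
Hunk 2: at line 1 remove [gphc,zqvw,pxqe] add [wmor] -> 11 lines: tdoa wmor fcsr tqxd azacd kez bca mugu ribl rrebz mwjwo
Hunk 3: at line 3 remove [tqxd,azacd] add [ltwr] -> 10 lines: tdoa wmor fcsr ltwr kez bca mugu ribl rrebz mwjwo
Hunk 4: at line 6 remove [mugu] add [cgh,rwqqt,tenmx] -> 12 lines: tdoa wmor fcsr ltwr kez bca cgh rwqqt tenmx ribl rrebz mwjwo
Hunk 5: at line 2 remove [ltwr,kez,bca] add [mugu] -> 10 lines: tdoa wmor fcsr mugu cgh rwqqt tenmx ribl rrebz mwjwo
Hunk 6: at line 7 remove [ribl] add [beei,qsn] -> 11 lines: tdoa wmor fcsr mugu cgh rwqqt tenmx beei qsn rrebz mwjwo
Hunk 7: at line 7 remove [qsn] add [whk,vsb,shbw] -> 13 lines: tdoa wmor fcsr mugu cgh rwqqt tenmx beei whk vsb shbw rrebz mwjwo

Answer: tdoa
wmor
fcsr
mugu
cgh
rwqqt
tenmx
beei
whk
vsb
shbw
rrebz
mwjwo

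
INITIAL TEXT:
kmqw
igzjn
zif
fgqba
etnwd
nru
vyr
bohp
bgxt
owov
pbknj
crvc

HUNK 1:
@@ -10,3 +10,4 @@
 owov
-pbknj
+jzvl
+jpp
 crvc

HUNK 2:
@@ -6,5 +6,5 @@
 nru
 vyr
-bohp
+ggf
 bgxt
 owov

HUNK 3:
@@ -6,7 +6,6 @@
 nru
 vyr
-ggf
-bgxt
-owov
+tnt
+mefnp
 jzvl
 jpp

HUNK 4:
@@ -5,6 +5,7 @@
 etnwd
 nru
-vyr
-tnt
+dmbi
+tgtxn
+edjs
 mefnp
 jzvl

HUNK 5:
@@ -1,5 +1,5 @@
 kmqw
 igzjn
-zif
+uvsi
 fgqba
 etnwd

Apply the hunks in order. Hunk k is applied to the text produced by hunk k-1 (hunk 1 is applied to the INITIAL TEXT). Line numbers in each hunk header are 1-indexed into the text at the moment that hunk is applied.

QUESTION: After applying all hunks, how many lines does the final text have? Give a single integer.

Answer: 13

Derivation:
Hunk 1: at line 10 remove [pbknj] add [jzvl,jpp] -> 13 lines: kmqw igzjn zif fgqba etnwd nru vyr bohp bgxt owov jzvl jpp crvc
Hunk 2: at line 6 remove [bohp] add [ggf] -> 13 lines: kmqw igzjn zif fgqba etnwd nru vyr ggf bgxt owov jzvl jpp crvc
Hunk 3: at line 6 remove [ggf,bgxt,owov] add [tnt,mefnp] -> 12 lines: kmqw igzjn zif fgqba etnwd nru vyr tnt mefnp jzvl jpp crvc
Hunk 4: at line 5 remove [vyr,tnt] add [dmbi,tgtxn,edjs] -> 13 lines: kmqw igzjn zif fgqba etnwd nru dmbi tgtxn edjs mefnp jzvl jpp crvc
Hunk 5: at line 1 remove [zif] add [uvsi] -> 13 lines: kmqw igzjn uvsi fgqba etnwd nru dmbi tgtxn edjs mefnp jzvl jpp crvc
Final line count: 13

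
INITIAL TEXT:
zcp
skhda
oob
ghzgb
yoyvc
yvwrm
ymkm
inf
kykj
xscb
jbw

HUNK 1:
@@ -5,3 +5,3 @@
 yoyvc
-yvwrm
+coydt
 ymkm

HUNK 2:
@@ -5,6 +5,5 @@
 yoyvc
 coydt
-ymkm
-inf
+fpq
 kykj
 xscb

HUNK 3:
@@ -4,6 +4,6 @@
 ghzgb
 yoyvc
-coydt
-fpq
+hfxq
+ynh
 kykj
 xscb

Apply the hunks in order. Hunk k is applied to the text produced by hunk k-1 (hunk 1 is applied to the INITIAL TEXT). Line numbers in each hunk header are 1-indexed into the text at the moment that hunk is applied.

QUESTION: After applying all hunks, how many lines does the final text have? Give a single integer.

Hunk 1: at line 5 remove [yvwrm] add [coydt] -> 11 lines: zcp skhda oob ghzgb yoyvc coydt ymkm inf kykj xscb jbw
Hunk 2: at line 5 remove [ymkm,inf] add [fpq] -> 10 lines: zcp skhda oob ghzgb yoyvc coydt fpq kykj xscb jbw
Hunk 3: at line 4 remove [coydt,fpq] add [hfxq,ynh] -> 10 lines: zcp skhda oob ghzgb yoyvc hfxq ynh kykj xscb jbw
Final line count: 10

Answer: 10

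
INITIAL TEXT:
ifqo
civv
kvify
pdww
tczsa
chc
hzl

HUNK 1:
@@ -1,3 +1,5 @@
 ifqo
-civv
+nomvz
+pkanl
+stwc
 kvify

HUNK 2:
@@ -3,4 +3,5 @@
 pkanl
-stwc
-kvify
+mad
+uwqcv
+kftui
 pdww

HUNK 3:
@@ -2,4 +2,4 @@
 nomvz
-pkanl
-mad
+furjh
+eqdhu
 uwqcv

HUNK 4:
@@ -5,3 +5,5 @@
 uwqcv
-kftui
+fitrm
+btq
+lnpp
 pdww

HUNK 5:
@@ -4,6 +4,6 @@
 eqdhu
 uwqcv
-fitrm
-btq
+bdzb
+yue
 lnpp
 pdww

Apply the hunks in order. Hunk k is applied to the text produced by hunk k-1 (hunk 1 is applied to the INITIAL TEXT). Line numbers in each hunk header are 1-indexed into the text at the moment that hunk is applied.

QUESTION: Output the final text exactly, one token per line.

Answer: ifqo
nomvz
furjh
eqdhu
uwqcv
bdzb
yue
lnpp
pdww
tczsa
chc
hzl

Derivation:
Hunk 1: at line 1 remove [civv] add [nomvz,pkanl,stwc] -> 9 lines: ifqo nomvz pkanl stwc kvify pdww tczsa chc hzl
Hunk 2: at line 3 remove [stwc,kvify] add [mad,uwqcv,kftui] -> 10 lines: ifqo nomvz pkanl mad uwqcv kftui pdww tczsa chc hzl
Hunk 3: at line 2 remove [pkanl,mad] add [furjh,eqdhu] -> 10 lines: ifqo nomvz furjh eqdhu uwqcv kftui pdww tczsa chc hzl
Hunk 4: at line 5 remove [kftui] add [fitrm,btq,lnpp] -> 12 lines: ifqo nomvz furjh eqdhu uwqcv fitrm btq lnpp pdww tczsa chc hzl
Hunk 5: at line 4 remove [fitrm,btq] add [bdzb,yue] -> 12 lines: ifqo nomvz furjh eqdhu uwqcv bdzb yue lnpp pdww tczsa chc hzl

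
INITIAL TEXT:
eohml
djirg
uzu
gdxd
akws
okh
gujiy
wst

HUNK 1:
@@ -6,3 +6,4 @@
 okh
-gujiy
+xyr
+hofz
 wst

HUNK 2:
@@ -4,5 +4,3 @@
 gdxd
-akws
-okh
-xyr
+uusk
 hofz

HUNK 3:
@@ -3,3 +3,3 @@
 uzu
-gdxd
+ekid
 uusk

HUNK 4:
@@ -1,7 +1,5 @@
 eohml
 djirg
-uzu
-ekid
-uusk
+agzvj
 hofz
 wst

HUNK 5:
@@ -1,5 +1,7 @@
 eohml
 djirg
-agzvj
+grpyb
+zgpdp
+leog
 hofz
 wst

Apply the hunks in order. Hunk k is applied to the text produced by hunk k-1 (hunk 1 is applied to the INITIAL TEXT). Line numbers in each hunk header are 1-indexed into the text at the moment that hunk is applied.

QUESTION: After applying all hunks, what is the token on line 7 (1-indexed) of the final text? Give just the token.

Hunk 1: at line 6 remove [gujiy] add [xyr,hofz] -> 9 lines: eohml djirg uzu gdxd akws okh xyr hofz wst
Hunk 2: at line 4 remove [akws,okh,xyr] add [uusk] -> 7 lines: eohml djirg uzu gdxd uusk hofz wst
Hunk 3: at line 3 remove [gdxd] add [ekid] -> 7 lines: eohml djirg uzu ekid uusk hofz wst
Hunk 4: at line 1 remove [uzu,ekid,uusk] add [agzvj] -> 5 lines: eohml djirg agzvj hofz wst
Hunk 5: at line 1 remove [agzvj] add [grpyb,zgpdp,leog] -> 7 lines: eohml djirg grpyb zgpdp leog hofz wst
Final line 7: wst

Answer: wst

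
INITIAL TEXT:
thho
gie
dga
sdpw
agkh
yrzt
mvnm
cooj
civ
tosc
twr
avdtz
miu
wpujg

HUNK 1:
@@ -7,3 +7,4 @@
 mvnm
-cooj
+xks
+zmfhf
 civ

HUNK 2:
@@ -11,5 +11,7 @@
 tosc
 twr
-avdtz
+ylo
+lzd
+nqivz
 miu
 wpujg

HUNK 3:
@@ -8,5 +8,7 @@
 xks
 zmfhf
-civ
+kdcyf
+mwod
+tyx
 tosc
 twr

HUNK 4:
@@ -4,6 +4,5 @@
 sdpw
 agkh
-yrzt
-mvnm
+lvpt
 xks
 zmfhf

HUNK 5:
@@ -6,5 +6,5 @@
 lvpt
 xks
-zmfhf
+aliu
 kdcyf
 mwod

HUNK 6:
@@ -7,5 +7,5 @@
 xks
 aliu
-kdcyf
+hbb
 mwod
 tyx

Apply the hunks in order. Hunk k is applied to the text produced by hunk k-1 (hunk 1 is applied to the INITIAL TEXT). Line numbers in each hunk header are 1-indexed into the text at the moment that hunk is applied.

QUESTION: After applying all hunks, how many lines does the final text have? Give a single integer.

Answer: 18

Derivation:
Hunk 1: at line 7 remove [cooj] add [xks,zmfhf] -> 15 lines: thho gie dga sdpw agkh yrzt mvnm xks zmfhf civ tosc twr avdtz miu wpujg
Hunk 2: at line 11 remove [avdtz] add [ylo,lzd,nqivz] -> 17 lines: thho gie dga sdpw agkh yrzt mvnm xks zmfhf civ tosc twr ylo lzd nqivz miu wpujg
Hunk 3: at line 8 remove [civ] add [kdcyf,mwod,tyx] -> 19 lines: thho gie dga sdpw agkh yrzt mvnm xks zmfhf kdcyf mwod tyx tosc twr ylo lzd nqivz miu wpujg
Hunk 4: at line 4 remove [yrzt,mvnm] add [lvpt] -> 18 lines: thho gie dga sdpw agkh lvpt xks zmfhf kdcyf mwod tyx tosc twr ylo lzd nqivz miu wpujg
Hunk 5: at line 6 remove [zmfhf] add [aliu] -> 18 lines: thho gie dga sdpw agkh lvpt xks aliu kdcyf mwod tyx tosc twr ylo lzd nqivz miu wpujg
Hunk 6: at line 7 remove [kdcyf] add [hbb] -> 18 lines: thho gie dga sdpw agkh lvpt xks aliu hbb mwod tyx tosc twr ylo lzd nqivz miu wpujg
Final line count: 18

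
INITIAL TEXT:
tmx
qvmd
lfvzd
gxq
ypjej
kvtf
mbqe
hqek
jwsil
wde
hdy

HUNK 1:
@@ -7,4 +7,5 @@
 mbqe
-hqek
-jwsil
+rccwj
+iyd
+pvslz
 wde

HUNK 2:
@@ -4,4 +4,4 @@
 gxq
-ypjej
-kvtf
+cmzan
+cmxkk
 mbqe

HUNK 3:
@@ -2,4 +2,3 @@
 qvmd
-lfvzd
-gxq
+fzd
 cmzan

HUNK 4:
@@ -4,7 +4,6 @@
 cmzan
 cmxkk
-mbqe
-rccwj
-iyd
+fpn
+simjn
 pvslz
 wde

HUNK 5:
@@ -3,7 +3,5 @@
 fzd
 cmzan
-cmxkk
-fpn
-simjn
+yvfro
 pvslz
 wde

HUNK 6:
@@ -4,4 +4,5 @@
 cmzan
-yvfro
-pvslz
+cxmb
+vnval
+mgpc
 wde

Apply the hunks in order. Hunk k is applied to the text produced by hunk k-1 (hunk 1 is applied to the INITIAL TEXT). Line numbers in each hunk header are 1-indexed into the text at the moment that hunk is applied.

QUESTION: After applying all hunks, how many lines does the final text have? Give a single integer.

Hunk 1: at line 7 remove [hqek,jwsil] add [rccwj,iyd,pvslz] -> 12 lines: tmx qvmd lfvzd gxq ypjej kvtf mbqe rccwj iyd pvslz wde hdy
Hunk 2: at line 4 remove [ypjej,kvtf] add [cmzan,cmxkk] -> 12 lines: tmx qvmd lfvzd gxq cmzan cmxkk mbqe rccwj iyd pvslz wde hdy
Hunk 3: at line 2 remove [lfvzd,gxq] add [fzd] -> 11 lines: tmx qvmd fzd cmzan cmxkk mbqe rccwj iyd pvslz wde hdy
Hunk 4: at line 4 remove [mbqe,rccwj,iyd] add [fpn,simjn] -> 10 lines: tmx qvmd fzd cmzan cmxkk fpn simjn pvslz wde hdy
Hunk 5: at line 3 remove [cmxkk,fpn,simjn] add [yvfro] -> 8 lines: tmx qvmd fzd cmzan yvfro pvslz wde hdy
Hunk 6: at line 4 remove [yvfro,pvslz] add [cxmb,vnval,mgpc] -> 9 lines: tmx qvmd fzd cmzan cxmb vnval mgpc wde hdy
Final line count: 9

Answer: 9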